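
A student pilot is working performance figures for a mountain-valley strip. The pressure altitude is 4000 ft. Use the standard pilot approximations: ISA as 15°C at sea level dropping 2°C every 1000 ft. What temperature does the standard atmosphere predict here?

7°C

ISA temperature = 15 − 2 × (4000/1000) = 15 − 8 = 7°C.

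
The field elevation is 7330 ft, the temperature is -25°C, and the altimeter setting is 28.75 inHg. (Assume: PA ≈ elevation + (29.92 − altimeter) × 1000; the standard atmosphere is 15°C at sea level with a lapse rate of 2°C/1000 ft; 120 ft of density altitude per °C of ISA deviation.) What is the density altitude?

5740 ft

Pressure altitude = 7330 + (29.92 − 28.75) × 1000 = 7330 + (+1170) = 8500 ft.
ISA temperature at 8500 ft = 15 − 2 × (8500/1000) = -2°C.
ISA deviation = -25 − (-2) = -23°C.
Density altitude = 8500 + 120 × (-23) = 5740 ft.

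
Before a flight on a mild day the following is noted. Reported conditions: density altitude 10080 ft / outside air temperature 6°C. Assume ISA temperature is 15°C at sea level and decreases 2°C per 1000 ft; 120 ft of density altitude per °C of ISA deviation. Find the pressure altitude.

DA = PA + 120 × (OAT − (15 − 2·PA/1000)) = PA + 120·OAT − 1800 + 0.24·PA = 1.24·PA + 120·OAT − 1800.
So 1.24·PA = 10080 − 120 × 6 + 1800 = 11160.
PA = 11160 / 1.24 = 9000 ft.

9000 ft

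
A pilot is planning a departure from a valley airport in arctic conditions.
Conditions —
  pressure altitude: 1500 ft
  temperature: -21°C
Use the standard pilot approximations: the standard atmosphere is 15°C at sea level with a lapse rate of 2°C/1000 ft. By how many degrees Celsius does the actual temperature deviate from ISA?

ISA-33°C

ISA temperature at 1500 ft = 15 − 2 × (1500/1000) = 12°C.
Deviation = OAT − ISA = -21 − 12 = -33°C.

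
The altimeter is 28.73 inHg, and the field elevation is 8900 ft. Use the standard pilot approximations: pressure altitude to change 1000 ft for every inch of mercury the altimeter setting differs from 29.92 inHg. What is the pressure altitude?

Pressure correction = (29.92 − 28.73) × 1000 = +1190 ft.
Pressure altitude = 8900 + (+1190) = 10090 ft.

10090 ft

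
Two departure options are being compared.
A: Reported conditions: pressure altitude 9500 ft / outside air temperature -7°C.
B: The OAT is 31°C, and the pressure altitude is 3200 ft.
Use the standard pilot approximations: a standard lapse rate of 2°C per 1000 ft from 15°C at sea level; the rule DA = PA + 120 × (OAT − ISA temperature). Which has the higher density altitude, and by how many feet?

A by 3252 ft

A: ISA temp = -4°C, deviation -3°C, DA = 9500 + 120 × (-3) = 9140 ft.
B: ISA temp = 8.6°C, deviation +22.4°C, DA = 3200 + 120 × 22.4 = 5888 ft.
A is higher by 9140 − 5888 = 3252 ft.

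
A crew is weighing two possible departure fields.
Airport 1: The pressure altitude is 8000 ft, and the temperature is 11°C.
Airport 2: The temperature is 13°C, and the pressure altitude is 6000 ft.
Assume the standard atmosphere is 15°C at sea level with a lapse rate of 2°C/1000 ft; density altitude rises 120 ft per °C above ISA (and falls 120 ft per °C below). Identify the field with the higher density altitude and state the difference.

Airport 1: ISA temp = -1°C, deviation +12°C, DA = 8000 + 120 × 12 = 9440 ft.
Airport 2: ISA temp = 3°C, deviation +10°C, DA = 6000 + 120 × 10 = 7200 ft.
Airport 1 is higher by 9440 − 7200 = 2240 ft.

Airport 1 by 2240 ft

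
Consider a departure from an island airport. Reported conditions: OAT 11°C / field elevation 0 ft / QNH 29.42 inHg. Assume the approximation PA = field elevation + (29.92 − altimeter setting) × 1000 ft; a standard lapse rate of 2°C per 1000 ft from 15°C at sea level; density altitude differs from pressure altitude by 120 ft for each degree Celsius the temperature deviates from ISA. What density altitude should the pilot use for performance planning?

Pressure altitude = 0 + (29.92 − 29.42) × 1000 = 0 + (+500) = 500 ft.
ISA temperature at 500 ft = 15 − 2 × (500/1000) = 14°C.
ISA deviation = 11 − 14 = -3°C.
Density altitude = 500 + 120 × (-3) = 140 ft.

140 ft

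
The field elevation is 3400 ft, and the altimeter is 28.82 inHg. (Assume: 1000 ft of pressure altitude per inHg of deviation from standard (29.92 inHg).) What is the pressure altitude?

4500 ft

Pressure correction = (29.92 − 28.82) × 1000 = +1100 ft.
Pressure altitude = 3400 + (+1100) = 4500 ft.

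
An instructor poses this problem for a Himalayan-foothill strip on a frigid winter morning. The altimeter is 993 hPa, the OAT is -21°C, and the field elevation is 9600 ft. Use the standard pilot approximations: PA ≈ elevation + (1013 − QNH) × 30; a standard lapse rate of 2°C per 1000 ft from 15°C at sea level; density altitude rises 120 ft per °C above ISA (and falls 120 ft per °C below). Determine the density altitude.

Pressure altitude = 9600 + (1013 − 993) × 30 = 9600 + (+600) = 10200 ft.
ISA temperature at 10200 ft = 15 − 2 × (10200/1000) = -5.4°C.
ISA deviation = -21 − (-5.4) = -15.6°C.
Density altitude = 10200 + 120 × (-15.6) = 8328 ft.

8328 ft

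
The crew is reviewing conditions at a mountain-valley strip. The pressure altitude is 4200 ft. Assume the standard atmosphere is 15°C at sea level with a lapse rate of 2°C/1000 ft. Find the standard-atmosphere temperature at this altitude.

6.6°C

ISA temperature = 15 − 2 × (4200/1000) = 15 − 8.4 = 6.6°C.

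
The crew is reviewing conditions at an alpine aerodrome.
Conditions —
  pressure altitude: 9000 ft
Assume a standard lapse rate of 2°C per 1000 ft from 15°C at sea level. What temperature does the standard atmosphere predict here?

ISA temperature = 15 − 2 × (9000/1000) = 15 − 18 = -3°C.

-3°C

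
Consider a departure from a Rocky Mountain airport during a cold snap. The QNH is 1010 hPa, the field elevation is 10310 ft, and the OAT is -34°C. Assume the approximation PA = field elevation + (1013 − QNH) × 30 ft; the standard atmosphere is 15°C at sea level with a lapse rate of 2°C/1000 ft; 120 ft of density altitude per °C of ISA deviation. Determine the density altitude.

7016 ft

Pressure altitude = 10310 + (1013 − 1010) × 30 = 10310 + (+90) = 10400 ft.
ISA temperature at 10400 ft = 15 − 2 × (10400/1000) = -5.8°C.
ISA deviation = -34 − (-5.8) = -28.2°C.
Density altitude = 10400 + 120 × (-28.2) = 7016 ft.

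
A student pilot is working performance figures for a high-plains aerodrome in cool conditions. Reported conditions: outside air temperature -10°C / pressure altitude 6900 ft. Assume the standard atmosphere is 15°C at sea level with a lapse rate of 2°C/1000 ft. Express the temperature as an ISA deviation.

ISA temperature at 6900 ft = 15 − 2 × (6900/1000) = 1.2°C.
Deviation = OAT − ISA = -10 − 1.2 = -11.2°C.

ISA-11.2°C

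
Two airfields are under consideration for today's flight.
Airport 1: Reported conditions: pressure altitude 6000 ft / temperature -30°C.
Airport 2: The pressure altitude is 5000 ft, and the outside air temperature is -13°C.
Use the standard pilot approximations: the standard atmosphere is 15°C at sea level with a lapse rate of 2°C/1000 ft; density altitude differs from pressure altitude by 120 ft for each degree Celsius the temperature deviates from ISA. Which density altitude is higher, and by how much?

Airport 1: ISA temp = 3°C, deviation -33°C, DA = 6000 + 120 × (-33) = 2040 ft.
Airport 2: ISA temp = 5°C, deviation -18°C, DA = 5000 + 120 × (-18) = 2840 ft.
Airport 2 is higher by 2840 − 2040 = 800 ft.

Airport 2 by 800 ft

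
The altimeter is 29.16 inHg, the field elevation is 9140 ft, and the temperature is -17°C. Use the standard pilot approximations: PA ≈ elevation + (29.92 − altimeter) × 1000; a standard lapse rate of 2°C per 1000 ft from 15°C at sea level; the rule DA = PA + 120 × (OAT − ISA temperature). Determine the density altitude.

8436 ft

Pressure altitude = 9140 + (29.92 − 29.16) × 1000 = 9140 + (+760) = 9900 ft.
ISA temperature at 9900 ft = 15 − 2 × (9900/1000) = -4.8°C.
ISA deviation = -17 − (-4.8) = -12.2°C.
Density altitude = 9900 + 120 × (-12.2) = 8436 ft.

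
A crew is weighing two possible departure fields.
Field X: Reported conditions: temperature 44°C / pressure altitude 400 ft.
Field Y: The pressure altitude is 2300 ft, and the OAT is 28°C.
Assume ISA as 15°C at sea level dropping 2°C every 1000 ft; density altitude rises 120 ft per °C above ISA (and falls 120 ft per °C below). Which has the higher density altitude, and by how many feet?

Field X: ISA temp = 14.2°C, deviation +29.8°C, DA = 400 + 120 × 29.8 = 3976 ft.
Field Y: ISA temp = 10.4°C, deviation +17.6°C, DA = 2300 + 120 × 17.6 = 4412 ft.
Field Y is higher by 4412 − 3976 = 436 ft.

Field Y by 436 ft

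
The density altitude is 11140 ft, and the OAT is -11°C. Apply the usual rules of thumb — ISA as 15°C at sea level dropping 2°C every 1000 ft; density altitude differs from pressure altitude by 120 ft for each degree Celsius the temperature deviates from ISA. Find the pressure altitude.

DA = PA + 120 × (OAT − (15 − 2·PA/1000)) = PA + 120·OAT − 1800 + 0.24·PA = 1.24·PA + 120·OAT − 1800.
So 1.24·PA = 11140 − 120 × (-11) + 1800 = 14260.
PA = 14260 / 1.24 = 11500 ft.

11500 ft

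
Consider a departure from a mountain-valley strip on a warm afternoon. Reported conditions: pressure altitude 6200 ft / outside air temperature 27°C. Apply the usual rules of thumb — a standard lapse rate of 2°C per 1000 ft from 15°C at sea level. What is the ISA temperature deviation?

ISA temperature at 6200 ft = 15 − 2 × (6200/1000) = 2.6°C.
Deviation = OAT − ISA = 27 − 2.6 = +24.4°C.

ISA+24.4°C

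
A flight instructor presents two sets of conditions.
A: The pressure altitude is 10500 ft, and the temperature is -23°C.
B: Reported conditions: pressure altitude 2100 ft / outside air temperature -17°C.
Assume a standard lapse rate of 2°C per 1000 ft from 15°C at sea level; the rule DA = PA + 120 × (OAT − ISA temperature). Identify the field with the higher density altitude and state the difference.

A by 9696 ft

A: ISA temp = -6°C, deviation -17°C, DA = 10500 + 120 × (-17) = 8460 ft.
B: ISA temp = 10.8°C, deviation -27.8°C, DA = 2100 + 120 × (-27.8) = -1236 ft.
A is higher by 8460 − (-1236) = 9696 ft.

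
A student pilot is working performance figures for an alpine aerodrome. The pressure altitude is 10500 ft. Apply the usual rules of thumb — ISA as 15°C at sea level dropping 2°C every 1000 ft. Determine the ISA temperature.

ISA temperature = 15 − 2 × (10500/1000) = 15 − 21 = -6°C.

-6°C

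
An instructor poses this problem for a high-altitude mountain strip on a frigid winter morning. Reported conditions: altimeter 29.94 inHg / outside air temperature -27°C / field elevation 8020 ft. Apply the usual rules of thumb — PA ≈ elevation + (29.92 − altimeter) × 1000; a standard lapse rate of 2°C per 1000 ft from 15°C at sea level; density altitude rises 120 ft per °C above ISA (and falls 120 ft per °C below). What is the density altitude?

Pressure altitude = 8020 + (29.92 − 29.94) × 1000 = 8020 + (-20) = 8000 ft.
ISA temperature at 8000 ft = 15 − 2 × (8000/1000) = -1°C.
ISA deviation = -27 − (-1) = -26°C.
Density altitude = 8000 + 120 × (-26) = 4880 ft.

4880 ft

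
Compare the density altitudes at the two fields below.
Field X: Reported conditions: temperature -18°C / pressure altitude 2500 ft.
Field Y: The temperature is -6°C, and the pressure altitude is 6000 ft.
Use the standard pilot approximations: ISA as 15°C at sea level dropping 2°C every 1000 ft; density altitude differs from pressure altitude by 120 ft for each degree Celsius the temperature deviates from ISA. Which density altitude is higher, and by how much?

Field X: ISA temp = 10°C, deviation -28°C, DA = 2500 + 120 × (-28) = -860 ft.
Field Y: ISA temp = 3°C, deviation -9°C, DA = 6000 + 120 × (-9) = 4920 ft.
Field Y is higher by 4920 − (-860) = 5780 ft.

Field Y by 5780 ft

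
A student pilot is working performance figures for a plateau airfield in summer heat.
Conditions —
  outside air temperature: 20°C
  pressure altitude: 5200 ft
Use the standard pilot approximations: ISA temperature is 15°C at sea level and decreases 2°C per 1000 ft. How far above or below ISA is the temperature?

ISA temperature at 5200 ft = 15 − 2 × (5200/1000) = 4.6°C.
Deviation = OAT − ISA = 20 − 4.6 = +15.4°C.

ISA+15.4°C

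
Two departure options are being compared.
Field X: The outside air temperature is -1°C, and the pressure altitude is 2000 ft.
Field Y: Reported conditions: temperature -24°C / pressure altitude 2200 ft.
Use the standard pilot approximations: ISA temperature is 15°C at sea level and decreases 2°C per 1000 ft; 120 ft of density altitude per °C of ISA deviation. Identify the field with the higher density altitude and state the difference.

Field X: ISA temp = 11°C, deviation -12°C, DA = 2000 + 120 × (-12) = 560 ft.
Field Y: ISA temp = 10.6°C, deviation -34.6°C, DA = 2200 + 120 × (-34.6) = -1952 ft.
Field X is higher by 560 − (-1952) = 2512 ft.

Field X by 2512 ft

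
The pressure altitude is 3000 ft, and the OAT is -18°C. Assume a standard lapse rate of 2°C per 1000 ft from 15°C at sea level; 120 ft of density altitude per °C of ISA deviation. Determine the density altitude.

-240 ft

ISA temperature at 3000 ft = 15 − 2 × (3000/1000) = 9°C.
ISA deviation = -18 − 9 = -27°C.
Density altitude = 3000 + 120 × (-27) = 3000 + (-3240) = -240 ft.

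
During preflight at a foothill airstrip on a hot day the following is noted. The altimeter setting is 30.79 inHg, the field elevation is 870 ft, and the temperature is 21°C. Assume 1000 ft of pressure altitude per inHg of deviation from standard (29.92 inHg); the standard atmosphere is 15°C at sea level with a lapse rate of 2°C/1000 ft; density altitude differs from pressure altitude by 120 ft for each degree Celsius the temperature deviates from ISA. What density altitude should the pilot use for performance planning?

Pressure altitude = 870 + (29.92 − 30.79) × 1000 = 870 + (-870) = 0 ft.
ISA temperature at 0 ft = 15 − 2 × (0/1000) = 15°C.
ISA deviation = 21 − 15 = +6°C.
Density altitude = 0 + 120 × (6) = 720 ft.

720 ft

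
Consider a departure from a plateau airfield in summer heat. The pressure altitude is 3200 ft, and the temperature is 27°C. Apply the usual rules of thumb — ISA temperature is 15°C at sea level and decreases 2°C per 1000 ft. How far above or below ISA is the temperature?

ISA temperature at 3200 ft = 15 − 2 × (3200/1000) = 8.6°C.
Deviation = OAT − ISA = 27 − 8.6 = +18.4°C.

ISA+18.4°C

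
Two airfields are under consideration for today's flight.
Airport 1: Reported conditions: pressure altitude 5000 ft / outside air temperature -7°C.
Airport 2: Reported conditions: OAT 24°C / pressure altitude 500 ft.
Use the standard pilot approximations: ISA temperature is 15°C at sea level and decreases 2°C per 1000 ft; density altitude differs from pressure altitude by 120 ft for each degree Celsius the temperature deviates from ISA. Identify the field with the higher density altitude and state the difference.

Airport 1 by 1860 ft

Airport 1: ISA temp = 5°C, deviation -12°C, DA = 5000 + 120 × (-12) = 3560 ft.
Airport 2: ISA temp = 14°C, deviation +10°C, DA = 500 + 120 × 10 = 1700 ft.
Airport 1 is higher by 3560 − 1700 = 1860 ft.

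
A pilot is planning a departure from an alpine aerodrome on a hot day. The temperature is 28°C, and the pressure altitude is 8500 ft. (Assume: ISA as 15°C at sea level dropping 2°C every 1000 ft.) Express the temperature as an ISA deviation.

ISA+30°C

ISA temperature at 8500 ft = 15 − 2 × (8500/1000) = -2°C.
Deviation = OAT − ISA = 28 − (-2) = +30°C.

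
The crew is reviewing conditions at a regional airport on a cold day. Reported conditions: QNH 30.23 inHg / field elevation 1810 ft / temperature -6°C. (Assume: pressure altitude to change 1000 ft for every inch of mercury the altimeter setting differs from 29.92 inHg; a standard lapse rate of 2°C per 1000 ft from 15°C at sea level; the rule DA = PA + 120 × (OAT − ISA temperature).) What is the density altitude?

Pressure altitude = 1810 + (29.92 − 30.23) × 1000 = 1810 + (-310) = 1500 ft.
ISA temperature at 1500 ft = 15 − 2 × (1500/1000) = 12°C.
ISA deviation = -6 − 12 = -18°C.
Density altitude = 1500 + 120 × (-18) = -660 ft.

-660 ft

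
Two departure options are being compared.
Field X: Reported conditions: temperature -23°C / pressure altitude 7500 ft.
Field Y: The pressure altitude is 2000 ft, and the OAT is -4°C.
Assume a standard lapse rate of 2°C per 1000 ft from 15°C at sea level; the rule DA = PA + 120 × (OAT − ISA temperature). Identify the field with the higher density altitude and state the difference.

Field X: ISA temp = 0°C, deviation -23°C, DA = 7500 + 120 × (-23) = 4740 ft.
Field Y: ISA temp = 11°C, deviation -15°C, DA = 2000 + 120 × (-15) = 200 ft.
Field X is higher by 4740 − 200 = 4540 ft.

Field X by 4540 ft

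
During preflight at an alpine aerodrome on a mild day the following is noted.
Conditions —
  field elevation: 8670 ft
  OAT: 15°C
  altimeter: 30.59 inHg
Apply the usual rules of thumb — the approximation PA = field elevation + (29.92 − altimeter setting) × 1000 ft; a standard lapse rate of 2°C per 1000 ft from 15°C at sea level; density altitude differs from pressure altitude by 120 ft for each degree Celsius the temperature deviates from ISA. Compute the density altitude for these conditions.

Pressure altitude = 8670 + (29.92 − 30.59) × 1000 = 8670 + (-670) = 8000 ft.
ISA temperature at 8000 ft = 15 − 2 × (8000/1000) = -1°C.
ISA deviation = 15 − (-1) = +16°C.
Density altitude = 8000 + 120 × (16) = 9920 ft.

9920 ft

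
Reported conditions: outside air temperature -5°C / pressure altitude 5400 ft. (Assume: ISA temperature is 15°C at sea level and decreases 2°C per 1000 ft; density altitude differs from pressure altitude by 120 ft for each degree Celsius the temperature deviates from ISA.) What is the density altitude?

4296 ft

ISA temperature at 5400 ft = 15 − 2 × (5400/1000) = 4.2°C.
ISA deviation = -5 − 4.2 = -9.2°C.
Density altitude = 5400 + 120 × (-9.2) = 5400 + (-1104) = 4296 ft.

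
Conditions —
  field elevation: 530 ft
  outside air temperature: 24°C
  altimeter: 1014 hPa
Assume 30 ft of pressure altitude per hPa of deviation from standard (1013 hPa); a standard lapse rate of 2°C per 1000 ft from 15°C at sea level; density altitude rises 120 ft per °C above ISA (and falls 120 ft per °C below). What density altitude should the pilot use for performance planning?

Pressure altitude = 530 + (1013 − 1014) × 30 = 530 + (-30) = 500 ft.
ISA temperature at 500 ft = 15 − 2 × (500/1000) = 14°C.
ISA deviation = 24 − 14 = +10°C.
Density altitude = 500 + 120 × (10) = 1700 ft.

1700 ft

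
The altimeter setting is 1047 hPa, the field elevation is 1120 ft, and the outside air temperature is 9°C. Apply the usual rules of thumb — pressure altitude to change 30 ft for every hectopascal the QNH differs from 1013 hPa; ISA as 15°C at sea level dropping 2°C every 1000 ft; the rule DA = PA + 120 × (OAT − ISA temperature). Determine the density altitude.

-596 ft

Pressure altitude = 1120 + (1013 − 1047) × 30 = 1120 + (-1020) = 100 ft.
ISA temperature at 100 ft = 15 − 2 × (100/1000) = 14.8°C.
ISA deviation = 9 − 14.8 = -5.8°C.
Density altitude = 100 + 120 × (-5.8) = -596 ft.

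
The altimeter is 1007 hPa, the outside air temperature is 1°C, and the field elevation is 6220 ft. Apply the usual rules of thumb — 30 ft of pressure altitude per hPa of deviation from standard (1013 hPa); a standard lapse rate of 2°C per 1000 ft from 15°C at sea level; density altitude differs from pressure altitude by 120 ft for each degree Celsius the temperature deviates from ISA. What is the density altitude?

6256 ft

Pressure altitude = 6220 + (1013 − 1007) × 30 = 6220 + (+180) = 6400 ft.
ISA temperature at 6400 ft = 15 − 2 × (6400/1000) = 2.2°C.
ISA deviation = 1 − 2.2 = -1.2°C.
Density altitude = 6400 + 120 × (-1.2) = 6256 ft.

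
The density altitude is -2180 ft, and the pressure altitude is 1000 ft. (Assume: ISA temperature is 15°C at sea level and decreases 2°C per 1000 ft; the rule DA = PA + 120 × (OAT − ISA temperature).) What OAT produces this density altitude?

-13.5°C

Density altitude − pressure altitude = -2180 − 1000 = -3180 ft.
At 120 ft/°C that is an ISA deviation of -3180/120 = -26.5°C.
ISA temperature at 1000 ft = 15 − 2 × (1000/1000) = 13°C.
OAT = ISA + deviation = 13 + (-26.5) = -13.5°C.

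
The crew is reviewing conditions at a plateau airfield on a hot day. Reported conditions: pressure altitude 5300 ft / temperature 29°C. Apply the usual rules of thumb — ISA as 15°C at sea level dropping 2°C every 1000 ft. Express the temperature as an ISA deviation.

ISA+24.6°C

ISA temperature at 5300 ft = 15 − 2 × (5300/1000) = 4.4°C.
Deviation = OAT − ISA = 29 − 4.4 = +24.6°C.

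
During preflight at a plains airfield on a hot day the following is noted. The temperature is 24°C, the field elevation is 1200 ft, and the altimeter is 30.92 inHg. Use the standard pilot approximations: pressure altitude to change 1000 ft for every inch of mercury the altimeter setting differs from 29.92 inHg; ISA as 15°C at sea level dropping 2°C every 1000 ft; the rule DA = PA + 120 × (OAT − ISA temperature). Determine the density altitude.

Pressure altitude = 1200 + (29.92 − 30.92) × 1000 = 1200 + (-1000) = 200 ft.
ISA temperature at 200 ft = 15 − 2 × (200/1000) = 14.6°C.
ISA deviation = 24 − 14.6 = +9.4°C.
Density altitude = 200 + 120 × (9.4) = 1328 ft.

1328 ft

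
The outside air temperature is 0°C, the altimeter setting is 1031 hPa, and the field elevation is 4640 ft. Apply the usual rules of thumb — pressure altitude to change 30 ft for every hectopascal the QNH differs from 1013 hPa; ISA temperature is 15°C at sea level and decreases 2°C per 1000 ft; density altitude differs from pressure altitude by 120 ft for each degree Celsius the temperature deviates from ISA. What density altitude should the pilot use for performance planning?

3284 ft

Pressure altitude = 4640 + (1013 − 1031) × 30 = 4640 + (-540) = 4100 ft.
ISA temperature at 4100 ft = 15 − 2 × (4100/1000) = 6.8°C.
ISA deviation = 0 − 6.8 = -6.8°C.
Density altitude = 4100 + 120 × (-6.8) = 3284 ft.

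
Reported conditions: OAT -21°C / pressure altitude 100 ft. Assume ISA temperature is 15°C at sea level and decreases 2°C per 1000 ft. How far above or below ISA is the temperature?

ISA-35.8°C

ISA temperature at 100 ft = 15 − 2 × (100/1000) = 14.8°C.
Deviation = OAT − ISA = -21 − 14.8 = -35.8°C.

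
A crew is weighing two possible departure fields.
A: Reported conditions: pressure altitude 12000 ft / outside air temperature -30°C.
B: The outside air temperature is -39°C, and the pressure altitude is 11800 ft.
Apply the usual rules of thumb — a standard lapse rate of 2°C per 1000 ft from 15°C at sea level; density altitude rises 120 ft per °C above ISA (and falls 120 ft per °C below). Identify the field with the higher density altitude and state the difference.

A: ISA temp = -9°C, deviation -21°C, DA = 12000 + 120 × (-21) = 9480 ft.
B: ISA temp = -8.6°C, deviation -30.4°C, DA = 11800 + 120 × (-30.4) = 8152 ft.
A is higher by 9480 − 8152 = 1328 ft.

A by 1328 ft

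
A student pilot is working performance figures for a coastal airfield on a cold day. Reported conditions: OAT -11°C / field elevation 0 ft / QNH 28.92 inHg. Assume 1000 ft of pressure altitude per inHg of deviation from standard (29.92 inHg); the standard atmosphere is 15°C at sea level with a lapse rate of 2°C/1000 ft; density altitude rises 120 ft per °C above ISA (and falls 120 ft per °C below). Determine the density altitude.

Pressure altitude = 0 + (29.92 − 28.92) × 1000 = 0 + (+1000) = 1000 ft.
ISA temperature at 1000 ft = 15 − 2 × (1000/1000) = 13°C.
ISA deviation = -11 − 13 = -24°C.
Density altitude = 1000 + 120 × (-24) = -1880 ft.

-1880 ft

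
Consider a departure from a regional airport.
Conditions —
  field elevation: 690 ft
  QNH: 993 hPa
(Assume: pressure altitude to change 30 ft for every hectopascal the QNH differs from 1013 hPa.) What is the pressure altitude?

1290 ft

Pressure correction = (1013 − 993) × 30 = +600 ft.
Pressure altitude = 690 + (+600) = 1290 ft.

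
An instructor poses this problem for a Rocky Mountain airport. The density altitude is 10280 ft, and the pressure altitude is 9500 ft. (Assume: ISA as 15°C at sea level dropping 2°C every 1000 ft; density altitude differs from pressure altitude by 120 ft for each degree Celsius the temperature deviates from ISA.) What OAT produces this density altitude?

Density altitude − pressure altitude = 10280 − 9500 = +780 ft.
At 120 ft/°C that is an ISA deviation of 780/120 = +6.5°C.
ISA temperature at 9500 ft = 15 − 2 × (9500/1000) = -4°C.
OAT = ISA + deviation = -4 + (+6.5) = 2.5°C.

2.5°C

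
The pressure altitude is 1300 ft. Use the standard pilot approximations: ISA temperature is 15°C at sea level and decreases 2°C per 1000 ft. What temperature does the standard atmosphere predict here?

12.4°C

ISA temperature = 15 − 2 × (1300/1000) = 15 − 2.6 = 12.4°C.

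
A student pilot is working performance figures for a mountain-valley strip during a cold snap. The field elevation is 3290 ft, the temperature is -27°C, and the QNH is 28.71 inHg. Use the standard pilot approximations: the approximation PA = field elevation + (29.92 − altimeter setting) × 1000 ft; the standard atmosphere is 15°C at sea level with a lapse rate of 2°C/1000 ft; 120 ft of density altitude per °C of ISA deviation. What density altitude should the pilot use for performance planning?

Pressure altitude = 3290 + (29.92 − 28.71) × 1000 = 3290 + (+1210) = 4500 ft.
ISA temperature at 4500 ft = 15 − 2 × (4500/1000) = 6°C.
ISA deviation = -27 − 6 = -33°C.
Density altitude = 4500 + 120 × (-33) = 540 ft.

540 ft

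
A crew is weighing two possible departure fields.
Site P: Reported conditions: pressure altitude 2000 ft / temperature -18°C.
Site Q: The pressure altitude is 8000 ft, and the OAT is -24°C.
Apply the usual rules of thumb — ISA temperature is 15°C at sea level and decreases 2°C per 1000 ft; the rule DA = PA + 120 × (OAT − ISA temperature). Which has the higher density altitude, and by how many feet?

Site P: ISA temp = 11°C, deviation -29°C, DA = 2000 + 120 × (-29) = -1480 ft.
Site Q: ISA temp = -1°C, deviation -23°C, DA = 8000 + 120 × (-23) = 5240 ft.
Site Q is higher by 5240 − (-1480) = 6720 ft.

Site Q by 6720 ft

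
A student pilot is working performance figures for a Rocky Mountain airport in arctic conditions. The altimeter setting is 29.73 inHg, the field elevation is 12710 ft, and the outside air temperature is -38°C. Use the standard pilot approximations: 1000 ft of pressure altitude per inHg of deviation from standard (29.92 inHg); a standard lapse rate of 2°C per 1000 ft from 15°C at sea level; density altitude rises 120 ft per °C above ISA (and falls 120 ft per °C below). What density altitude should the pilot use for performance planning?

Pressure altitude = 12710 + (29.92 − 29.73) × 1000 = 12710 + (+190) = 12900 ft.
ISA temperature at 12900 ft = 15 − 2 × (12900/1000) = -10.8°C.
ISA deviation = -38 − (-10.8) = -27.2°C.
Density altitude = 12900 + 120 × (-27.2) = 9636 ft.

9636 ft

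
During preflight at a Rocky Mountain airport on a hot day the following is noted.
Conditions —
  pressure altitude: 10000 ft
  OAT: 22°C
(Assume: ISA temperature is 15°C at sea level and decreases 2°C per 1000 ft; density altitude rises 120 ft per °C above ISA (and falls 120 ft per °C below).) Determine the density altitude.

ISA temperature at 10000 ft = 15 − 2 × (10000/1000) = -5°C.
ISA deviation = 22 − (-5) = +27°C.
Density altitude = 10000 + 120 × (27) = 10000 + (+3240) = 13240 ft.

13240 ft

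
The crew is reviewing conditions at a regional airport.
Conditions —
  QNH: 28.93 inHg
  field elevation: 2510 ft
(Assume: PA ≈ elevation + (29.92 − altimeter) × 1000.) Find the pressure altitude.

3500 ft

Pressure correction = (29.92 − 28.93) × 1000 = +990 ft.
Pressure altitude = 2510 + (+990) = 3500 ft.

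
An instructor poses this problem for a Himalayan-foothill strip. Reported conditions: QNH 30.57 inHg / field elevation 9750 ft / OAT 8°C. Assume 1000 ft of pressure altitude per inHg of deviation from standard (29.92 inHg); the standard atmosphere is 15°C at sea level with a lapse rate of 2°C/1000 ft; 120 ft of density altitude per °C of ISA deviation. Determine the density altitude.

10444 ft

Pressure altitude = 9750 + (29.92 − 30.57) × 1000 = 9750 + (-650) = 9100 ft.
ISA temperature at 9100 ft = 15 − 2 × (9100/1000) = -3.2°C.
ISA deviation = 8 − (-3.2) = +11.2°C.
Density altitude = 9100 + 120 × (11.2) = 10444 ft.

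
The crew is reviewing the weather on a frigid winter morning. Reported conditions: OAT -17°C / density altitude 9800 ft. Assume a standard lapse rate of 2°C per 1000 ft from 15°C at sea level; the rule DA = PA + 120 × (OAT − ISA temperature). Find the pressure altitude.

11000 ft

DA = PA + 120 × (OAT − (15 − 2·PA/1000)) = PA + 120·OAT − 1800 + 0.24·PA = 1.24·PA + 120·OAT − 1800.
So 1.24·PA = 9800 − 120 × (-17) + 1800 = 13640.
PA = 13640 / 1.24 = 11000 ft.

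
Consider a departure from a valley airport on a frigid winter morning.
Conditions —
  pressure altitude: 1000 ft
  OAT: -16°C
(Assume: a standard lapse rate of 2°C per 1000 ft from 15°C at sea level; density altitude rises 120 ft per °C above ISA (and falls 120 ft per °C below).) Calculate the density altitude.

ISA temperature at 1000 ft = 15 − 2 × (1000/1000) = 13°C.
ISA deviation = -16 − 13 = -29°C.
Density altitude = 1000 + 120 × (-29) = 1000 + (-3480) = -2480 ft.

-2480 ft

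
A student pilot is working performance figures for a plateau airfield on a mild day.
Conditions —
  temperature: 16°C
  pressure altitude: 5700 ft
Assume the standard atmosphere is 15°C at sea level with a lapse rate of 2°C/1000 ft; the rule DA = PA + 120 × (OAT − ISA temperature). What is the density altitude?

7188 ft

ISA temperature at 5700 ft = 15 − 2 × (5700/1000) = 3.6°C.
ISA deviation = 16 − 3.6 = +12.4°C.
Density altitude = 5700 + 120 × (12.4) = 5700 + (+1488) = 7188 ft.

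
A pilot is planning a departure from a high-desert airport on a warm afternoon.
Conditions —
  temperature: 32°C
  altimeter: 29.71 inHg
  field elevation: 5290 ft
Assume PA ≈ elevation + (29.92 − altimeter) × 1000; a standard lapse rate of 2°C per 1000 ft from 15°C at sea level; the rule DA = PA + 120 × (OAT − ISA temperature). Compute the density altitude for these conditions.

8860 ft

Pressure altitude = 5290 + (29.92 − 29.71) × 1000 = 5290 + (+210) = 5500 ft.
ISA temperature at 5500 ft = 15 − 2 × (5500/1000) = 4°C.
ISA deviation = 32 − 4 = +28°C.
Density altitude = 5500 + 120 × (28) = 8860 ft.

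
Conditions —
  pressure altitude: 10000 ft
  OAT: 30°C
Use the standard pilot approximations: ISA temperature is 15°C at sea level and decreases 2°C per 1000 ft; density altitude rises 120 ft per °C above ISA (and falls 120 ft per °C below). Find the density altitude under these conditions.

ISA temperature at 10000 ft = 15 − 2 × (10000/1000) = -5°C.
ISA deviation = 30 − (-5) = +35°C.
Density altitude = 10000 + 120 × (35) = 10000 + (+4200) = 14200 ft.

14200 ft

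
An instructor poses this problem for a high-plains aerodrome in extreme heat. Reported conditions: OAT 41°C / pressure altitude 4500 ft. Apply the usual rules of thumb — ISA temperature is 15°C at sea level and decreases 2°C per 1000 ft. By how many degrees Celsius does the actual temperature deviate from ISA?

ISA+35°C

ISA temperature at 4500 ft = 15 − 2 × (4500/1000) = 6°C.
Deviation = OAT − ISA = 41 − 6 = +35°C.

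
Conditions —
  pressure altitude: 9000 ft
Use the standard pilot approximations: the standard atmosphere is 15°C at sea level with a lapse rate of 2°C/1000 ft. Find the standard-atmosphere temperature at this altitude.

ISA temperature = 15 − 2 × (9000/1000) = 15 − 18 = -3°C.

-3°C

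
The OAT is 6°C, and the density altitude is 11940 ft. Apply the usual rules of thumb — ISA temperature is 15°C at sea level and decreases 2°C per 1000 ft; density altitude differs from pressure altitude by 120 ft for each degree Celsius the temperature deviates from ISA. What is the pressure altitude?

DA = PA + 120 × (OAT − (15 − 2·PA/1000)) = PA + 120·OAT − 1800 + 0.24·PA = 1.24·PA + 120·OAT − 1800.
So 1.24·PA = 11940 − 120 × 6 + 1800 = 13020.
PA = 13020 / 1.24 = 10500 ft.

10500 ft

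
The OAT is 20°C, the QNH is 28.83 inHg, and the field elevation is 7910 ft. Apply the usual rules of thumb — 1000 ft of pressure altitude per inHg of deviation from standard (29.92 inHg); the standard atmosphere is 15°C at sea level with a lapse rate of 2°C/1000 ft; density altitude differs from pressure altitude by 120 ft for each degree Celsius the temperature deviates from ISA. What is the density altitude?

11760 ft

Pressure altitude = 7910 + (29.92 − 28.83) × 1000 = 7910 + (+1090) = 9000 ft.
ISA temperature at 9000 ft = 15 − 2 × (9000/1000) = -3°C.
ISA deviation = 20 − (-3) = +23°C.
Density altitude = 9000 + 120 × (23) = 11760 ft.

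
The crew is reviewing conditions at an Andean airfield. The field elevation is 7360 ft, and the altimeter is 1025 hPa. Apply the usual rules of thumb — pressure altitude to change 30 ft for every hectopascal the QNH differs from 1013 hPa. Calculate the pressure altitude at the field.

7000 ft

Pressure correction = (1013 − 1025) × 30 = -360 ft.
Pressure altitude = 7360 + (-360) = 7000 ft.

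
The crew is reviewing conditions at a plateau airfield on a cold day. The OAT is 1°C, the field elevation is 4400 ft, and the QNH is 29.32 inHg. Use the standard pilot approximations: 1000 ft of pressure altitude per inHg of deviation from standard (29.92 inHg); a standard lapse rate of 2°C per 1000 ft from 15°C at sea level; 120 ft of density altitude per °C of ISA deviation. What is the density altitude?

Pressure altitude = 4400 + (29.92 − 29.32) × 1000 = 4400 + (+600) = 5000 ft.
ISA temperature at 5000 ft = 15 − 2 × (5000/1000) = 5°C.
ISA deviation = 1 − 5 = -4°C.
Density altitude = 5000 + 120 × (-4) = 4520 ft.

4520 ft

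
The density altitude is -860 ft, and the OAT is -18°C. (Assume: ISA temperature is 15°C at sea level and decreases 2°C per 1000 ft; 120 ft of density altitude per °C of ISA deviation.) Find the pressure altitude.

2500 ft

DA = PA + 120 × (OAT − (15 − 2·PA/1000)) = PA + 120·OAT − 1800 + 0.24·PA = 1.24·PA + 120·OAT − 1800.
So 1.24·PA = -860 − 120 × (-18) + 1800 = 3100.
PA = 3100 / 1.24 = 2500 ft.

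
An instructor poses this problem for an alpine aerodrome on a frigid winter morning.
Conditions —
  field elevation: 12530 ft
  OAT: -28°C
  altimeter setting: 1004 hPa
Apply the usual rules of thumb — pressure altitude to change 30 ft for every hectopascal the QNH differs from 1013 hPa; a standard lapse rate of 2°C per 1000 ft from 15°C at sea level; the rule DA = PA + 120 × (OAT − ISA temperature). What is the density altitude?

Pressure altitude = 12530 + (1013 − 1004) × 30 = 12530 + (+270) = 12800 ft.
ISA temperature at 12800 ft = 15 − 2 × (12800/1000) = -10.6°C.
ISA deviation = -28 − (-10.6) = -17.4°C.
Density altitude = 12800 + 120 × (-17.4) = 10712 ft.

10712 ft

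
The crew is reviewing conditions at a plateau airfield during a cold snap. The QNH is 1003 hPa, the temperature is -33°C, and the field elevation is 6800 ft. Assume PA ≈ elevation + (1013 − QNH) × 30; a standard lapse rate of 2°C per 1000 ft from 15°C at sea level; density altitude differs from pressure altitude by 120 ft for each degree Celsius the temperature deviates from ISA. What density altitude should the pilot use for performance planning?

Pressure altitude = 6800 + (1013 − 1003) × 30 = 6800 + (+300) = 7100 ft.
ISA temperature at 7100 ft = 15 − 2 × (7100/1000) = 0.8°C.
ISA deviation = -33 − 0.8 = -33.8°C.
Density altitude = 7100 + 120 × (-33.8) = 3044 ft.

3044 ft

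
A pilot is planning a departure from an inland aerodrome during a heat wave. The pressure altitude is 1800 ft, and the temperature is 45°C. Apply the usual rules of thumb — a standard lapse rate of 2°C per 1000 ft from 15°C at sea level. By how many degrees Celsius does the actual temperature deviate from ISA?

ISA+33.6°C

ISA temperature at 1800 ft = 15 − 2 × (1800/1000) = 11.4°C.
Deviation = OAT − ISA = 45 − 11.4 = +33.6°C.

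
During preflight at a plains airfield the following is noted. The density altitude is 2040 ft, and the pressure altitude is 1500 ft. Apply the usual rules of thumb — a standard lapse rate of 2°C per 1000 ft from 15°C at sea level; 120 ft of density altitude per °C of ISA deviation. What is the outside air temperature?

16.5°C

Density altitude − pressure altitude = 2040 − 1500 = +540 ft.
At 120 ft/°C that is an ISA deviation of 540/120 = +4.5°C.
ISA temperature at 1500 ft = 15 − 2 × (1500/1000) = 12°C.
OAT = ISA + deviation = 12 + (+4.5) = 16.5°C.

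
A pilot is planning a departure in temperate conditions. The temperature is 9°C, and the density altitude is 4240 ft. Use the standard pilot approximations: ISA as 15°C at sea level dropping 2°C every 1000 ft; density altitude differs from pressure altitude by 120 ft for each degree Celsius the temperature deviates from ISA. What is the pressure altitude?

4000 ft

DA = PA + 120 × (OAT − (15 − 2·PA/1000)) = PA + 120·OAT − 1800 + 0.24·PA = 1.24·PA + 120·OAT − 1800.
So 1.24·PA = 4240 − 120 × 9 + 1800 = 4960.
PA = 4960 / 1.24 = 4000 ft.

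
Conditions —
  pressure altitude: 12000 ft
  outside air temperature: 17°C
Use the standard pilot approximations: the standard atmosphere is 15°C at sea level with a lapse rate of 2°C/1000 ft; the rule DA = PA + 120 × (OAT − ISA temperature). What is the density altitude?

15120 ft

ISA temperature at 12000 ft = 15 − 2 × (12000/1000) = -9°C.
ISA deviation = 17 − (-9) = +26°C.
Density altitude = 12000 + 120 × (26) = 12000 + (+3120) = 15120 ft.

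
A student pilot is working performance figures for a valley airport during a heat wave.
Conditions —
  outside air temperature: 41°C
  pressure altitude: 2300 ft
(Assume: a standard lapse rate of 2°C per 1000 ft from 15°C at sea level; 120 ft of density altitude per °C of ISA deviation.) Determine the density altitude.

ISA temperature at 2300 ft = 15 − 2 × (2300/1000) = 10.4°C.
ISA deviation = 41 − 10.4 = +30.6°C.
Density altitude = 2300 + 120 × (30.6) = 2300 + (+3672) = 5972 ft.

5972 ft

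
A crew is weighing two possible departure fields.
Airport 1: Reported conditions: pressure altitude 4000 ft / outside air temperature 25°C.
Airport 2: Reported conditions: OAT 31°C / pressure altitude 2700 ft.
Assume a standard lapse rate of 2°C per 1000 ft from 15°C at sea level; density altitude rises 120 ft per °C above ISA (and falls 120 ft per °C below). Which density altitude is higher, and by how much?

Airport 1: ISA temp = 7°C, deviation +18°C, DA = 4000 + 120 × 18 = 6160 ft.
Airport 2: ISA temp = 9.6°C, deviation +21.4°C, DA = 2700 + 120 × 21.4 = 5268 ft.
Airport 1 is higher by 6160 − 5268 = 892 ft.

Airport 1 by 892 ft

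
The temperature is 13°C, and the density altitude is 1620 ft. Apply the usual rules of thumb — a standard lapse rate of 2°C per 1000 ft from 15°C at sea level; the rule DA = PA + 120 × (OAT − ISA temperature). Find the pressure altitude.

DA = PA + 120 × (OAT − (15 − 2·PA/1000)) = PA + 120·OAT − 1800 + 0.24·PA = 1.24·PA + 120·OAT − 1800.
So 1.24·PA = 1620 − 120 × 13 + 1800 = 1860.
PA = 1860 / 1.24 = 1500 ft.

1500 ft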